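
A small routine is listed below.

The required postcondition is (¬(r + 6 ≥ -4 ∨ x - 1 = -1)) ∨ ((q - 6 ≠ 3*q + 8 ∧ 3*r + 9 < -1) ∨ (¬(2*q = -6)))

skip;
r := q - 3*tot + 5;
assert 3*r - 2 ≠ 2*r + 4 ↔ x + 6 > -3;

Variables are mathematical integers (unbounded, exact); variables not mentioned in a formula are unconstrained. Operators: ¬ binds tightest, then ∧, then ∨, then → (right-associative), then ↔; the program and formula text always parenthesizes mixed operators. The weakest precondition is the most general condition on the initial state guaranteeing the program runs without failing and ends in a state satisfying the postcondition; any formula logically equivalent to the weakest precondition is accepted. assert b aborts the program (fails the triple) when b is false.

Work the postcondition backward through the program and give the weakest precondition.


Working backward. After the program, the postcondition (¬(r + 6 ≥ -4 ∨ x - 1 = -1)) ∨ ((q - 6 ≠ 3*q + 8 ∧ 3*r + 9 < -1) ∨ (¬(2*q = -6))) must hold; in canonical form it is (¬(r ≥ -10 ∨ x = 0)) ∨ (2*q ≠ -14 ∧ 3*r < -10) ∨ (¬(2*q = -6)).
Before assert 3*r - 2 ≠ 2*r + 4 ↔ x + 6 > -3: (r ≠ 6 ↔ x > -9) ∧ ((¬(r ≥ -10 ∨ x = 0)) ∨ (2*q ≠ -14 ∧ 3*r < -10) ∨ (¬(2*q = -6)))
Before r := q - 3*tot + 5: (q ≠ 3*tot + 1 ↔ x > -9) ∧ ((¬(q ≥ 3*tot - 15 ∨ x = 0)) ∨ (2*q ≠ -14 ∧ 3*q < 9*tot - 25) ∨ (¬(2*q = -6)))
Before skip: (q ≠ 3*tot + 1 ↔ x > -9) ∧ ((¬(q ≥ 3*tot - 15 ∨ x = 0)) ∨ (2*q ≠ -14 ∧ 3*q < 9*tot - 25) ∨ (¬(2*q = -6)))
Answer: WP = (q ≠ 3*tot + 1 ↔ x > -9) ∧ ((¬(q ≥ 3*tot - 15 ∨ x = 0)) ∨ (2*q ≠ -14 ∧ 3*q < 9*tot - 25) ∨ (¬(2*q = -6)))


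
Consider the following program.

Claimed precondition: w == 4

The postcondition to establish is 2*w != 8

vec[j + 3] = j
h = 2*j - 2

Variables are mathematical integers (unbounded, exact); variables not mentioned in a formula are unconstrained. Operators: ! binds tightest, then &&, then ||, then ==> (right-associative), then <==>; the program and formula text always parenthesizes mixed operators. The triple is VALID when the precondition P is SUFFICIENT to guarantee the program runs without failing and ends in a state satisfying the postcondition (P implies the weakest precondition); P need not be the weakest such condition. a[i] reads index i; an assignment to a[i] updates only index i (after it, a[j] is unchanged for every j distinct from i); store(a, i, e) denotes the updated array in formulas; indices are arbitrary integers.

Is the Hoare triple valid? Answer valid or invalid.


Working backward. After the program, 2*w != 8 must hold.
Before h := 2*j - 2: 2*w != 8
Before vec[j + 3] := j: 2*w != 8
The weakest precondition is 2*w != 8.
Check whether w == 4 implies it.
Countermodel: at the initial state w = 4, the precondition holds but the weakest precondition fails.
Answer: invalid


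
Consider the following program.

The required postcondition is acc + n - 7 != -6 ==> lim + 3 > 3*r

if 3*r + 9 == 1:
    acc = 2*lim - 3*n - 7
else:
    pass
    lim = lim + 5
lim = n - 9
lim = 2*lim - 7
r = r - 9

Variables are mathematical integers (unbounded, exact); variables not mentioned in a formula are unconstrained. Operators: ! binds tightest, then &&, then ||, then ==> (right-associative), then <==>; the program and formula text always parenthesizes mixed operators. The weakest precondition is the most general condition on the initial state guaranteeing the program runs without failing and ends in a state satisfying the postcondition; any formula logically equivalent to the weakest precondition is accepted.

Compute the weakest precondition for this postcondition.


Working backward. After the program, the postcondition acc + n - 7 != -6 ==> lim + 3 > 3*r must hold; in canonical form it is acc + n != 1 ==> lim > 3*r - 3.
Before r := r - 9: acc + n != 1 ==> lim > 3*r - 30
Before lim := 2*lim - 7: acc + n != 1 ==> 2*lim > 3*r - 23
Before lim := n - 9: acc + n != 1 ==> 2*n > 3*r - 5
Then branch requires 2*lim != 2*n + 8 ==> 2*n > 3*r - 5; else branch requires acc + n != 1 ==> 2*n > 3*r - 5.
Before the if: (3*r == -8 ==> (2*lim != 2*n + 8 ==> 2*n > 3*r - 5)) && ((!(3*r == -8)) ==> (acc + n != 1 ==> 2*n > 3*r - 5))
Answer: WP = (3*r == -8 ==> (2*lim != 2*n + 8 ==> 2*n > 3*r - 5)) && ((!(3*r == -8)) ==> (acc + n != 1 ==> 2*n > 3*r - 5))


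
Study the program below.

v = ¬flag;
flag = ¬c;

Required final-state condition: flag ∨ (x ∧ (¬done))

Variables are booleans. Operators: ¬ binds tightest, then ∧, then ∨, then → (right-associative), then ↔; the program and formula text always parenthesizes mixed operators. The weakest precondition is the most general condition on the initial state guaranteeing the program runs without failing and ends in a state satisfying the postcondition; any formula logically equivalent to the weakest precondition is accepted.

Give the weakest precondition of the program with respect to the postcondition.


Working backward. After the program, flag ∨ (x ∧ (¬done)) must hold.
Before flag := ¬c: (¬c) ∨ (x ∧ (¬done))
Before v := ¬flag: (¬c) ∨ (x ∧ (¬done))
Answer: WP = (¬c) ∨ (x ∧ (¬done))


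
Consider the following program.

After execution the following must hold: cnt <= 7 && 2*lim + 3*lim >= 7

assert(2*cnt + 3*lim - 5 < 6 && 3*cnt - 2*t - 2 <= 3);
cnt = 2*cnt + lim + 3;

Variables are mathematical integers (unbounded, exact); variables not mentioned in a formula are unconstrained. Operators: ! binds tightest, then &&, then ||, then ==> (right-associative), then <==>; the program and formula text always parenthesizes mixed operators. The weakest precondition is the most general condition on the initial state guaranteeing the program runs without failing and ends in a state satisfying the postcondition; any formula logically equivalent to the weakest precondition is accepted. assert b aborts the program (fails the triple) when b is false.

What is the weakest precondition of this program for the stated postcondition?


Working backward. After the program, the postcondition cnt <= 7 && 2*lim + 3*lim >= 7 must hold; in canonical form it is cnt <= 7 && 5*lim >= 7.
Before cnt := 2*cnt + lim + 3: 2*cnt + lim <= 4 && 5*lim >= 7
Before assert 2*cnt + 3*lim - 5 < 6 && 3*cnt - 2*t - 2 <= 3: 2*cnt + 3*lim < 11 && 3*cnt <= 2*t + 5 && 2*cnt + lim <= 4 && 5*lim >= 7
Answer: WP = 2*cnt + 3*lim < 11 && 3*cnt <= 2*t + 5 && 2*cnt + lim <= 4 && 5*lim >= 7


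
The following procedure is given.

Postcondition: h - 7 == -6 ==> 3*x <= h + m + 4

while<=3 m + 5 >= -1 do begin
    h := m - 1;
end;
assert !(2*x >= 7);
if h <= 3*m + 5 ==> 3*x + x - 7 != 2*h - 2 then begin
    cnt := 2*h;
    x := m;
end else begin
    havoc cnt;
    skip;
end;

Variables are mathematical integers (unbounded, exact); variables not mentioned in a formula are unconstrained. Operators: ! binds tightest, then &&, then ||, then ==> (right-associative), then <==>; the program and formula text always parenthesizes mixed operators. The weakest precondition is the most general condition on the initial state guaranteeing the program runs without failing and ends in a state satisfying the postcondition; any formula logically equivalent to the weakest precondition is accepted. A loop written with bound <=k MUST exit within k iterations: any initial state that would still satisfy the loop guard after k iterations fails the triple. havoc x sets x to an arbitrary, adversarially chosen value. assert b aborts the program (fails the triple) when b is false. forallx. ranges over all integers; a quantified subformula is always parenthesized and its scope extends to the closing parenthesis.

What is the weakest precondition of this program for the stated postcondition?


Working backward. After the program, the postcondition h - 7 == -6 ==> 3*x <= h + m + 4 must hold; in canonical form it is h == 1 ==> 3*x <= h + m + 4.
Then branch requires h == 1 ==> 2*m <= h + 4; else branch requires h == 1 ==> 3*x <= h + m + 4.
Before the if: ((h <= 3*m + 5 ==> 4*x != 2*h + 5) ==> (h == 1 ==> 2*m <= h + 4)) && ((!(h <= 3*m + 5 ==> 4*x != 2*h + 5)) ==> (h == 1 ==> 3*x <= h + m + 4))
Before assert !(2*x >= 7): (!(2*x >= 7)) && ((h <= 3*m + 5 ==> 4*x != 2*h + 5) ==> (h == 1 ==> 2*m <= h + 4)) && ((!(h <= 3*m + 5 ==> 4*x != 2*h + 5)) ==> (h == 1 ==> 3*x <= h + m + 4))
Before the loop (bound <=3), unroll the exhaustion recursion (WP_0 = exit-now case; WP_j = one more guarded iteration, up to j = 3):
  WP_0: (!(m >= -6)) && (!(2*x >= 7)) && ((h <= 3*m + 5 ==> 4*x != 2*h + 5) ==> (h == 1 ==> 2*m <= h + 4)) && ((!(h <= 3*m + 5 ==> 4*x != 2*h + 5)) ==> (h == 1 ==> 3*x <= h + m + 4))
  WP_1: (m >= -6 ==> ((!(m >= -6)) && (!(2*x >= 7)) && ((2*m >= -6 ==> 4*x != 2*m + 3) ==> (m == 2 ==> m <= 3)) && ((!(2*m >= -6 ==> 4*x != 2*m + 3)) ==> (m == 2 ==> 3*x <= 2*m + 3)))) && ((!(m >= -6)) ==> ((!(2*x >= 7)) && ((h <= 3*m + 5 ==> 4*x != 2*h + 5) ==> (h == 1 ==> 2*m <= h + 4)) && ((!(h <= 3*m + 5 ==> 4*x != 2*h + 5)) ==> (h == 1 ==> 3*x <= h + m + 4))))
  WP_2: (m >= -6 ==> ((m >= -6 ==> ((!(m >= -6)) && (!(2*x >= 7)) && ((2*m >= -6 ==> 4*x != 2*m + 3) ==> (m == 2 ==> m <= 3)) && ((!(2*m >= -6 ==> 4*x != 2*m + 3)) ==> (m == 2 ==> 3*x <= 2*m + 3)))) && ((!(m >= -6)) ==> ((!(2*x >= 7)) && ((2*m >= -6 ==> 4*x != 2*m + 3) ==> (m == 2 ==> m <= 3)) && ((!(2*m >= -6 ==> 4*x != 2*m + 3)) ==> (m == 2 ==> 3*x <= 2*m + 3)))))) && ((!(m >= -6)) ==> ((!(2*x >= 7)) && ((h <= 3*m + 5 ==> 4*x != 2*h + 5) ==> (h == 1 ==> 2*m <= h + 4)) && ((!(h <= 3*m + 5 ==> 4*x != 2*h + 5)) ==> (h == 1 ==> 3*x <= h + m + 4))))
  WP_3: (m >= -6 ==> ((m >= -6 ==> ((m >= -6 ==> ((!(m >= -6)) && (!(2*x >= 7)) && ((2*m >= -6 ==> 4*x != 2*m + 3) ==> (m == 2 ==> m <= 3)) && ((!(2*m >= -6 ==> 4*x != 2*m + 3)) ==> (m == 2 ==> 3*x <= 2*m + 3)))) && ((!(m >= -6)) ==> ((!(2*x >= 7)) && ((2*m >= -6 ==> 4*x != 2*m + 3) ==> (m == 2 ==> m <= 3)) && ((!(2*m >= -6 ==> 4*x != 2*m + 3)) ==> (m == 2 ==> 3*x <= 2*m + 3)))))) && ((!(m >= -6)) ==> ((!(2*x >= 7)) && ((2*m >= -6 ==> 4*x != 2*m + 3) ==> (m == 2 ==> m <= 3)) && ((!(2*m >= -6 ==> 4*x != 2*m + 3)) ==> (m == 2 ==> 3*x <= 2*m + 3)))))) && ((!(m >= -6)) ==> ((!(2*x >= 7)) && ((h <= 3*m + 5 ==> 4*x != 2*h + 5) ==> (h == 1 ==> 2*m <= h + 4)) && ((!(h <= 3*m + 5 ==> 4*x != 2*h + 5)) ==> (h == 1 ==> 3*x <= h + m + 4))))
So before the loop: (m >= -6 ==> ((m >= -6 ==> ((m >= -6 ==> ((!(m >= -6)) && (!(2*x >= 7)) && ((2*m >= -6 ==> 4*x != 2*m + 3) ==> (m == 2 ==> m <= 3)) && ((!(2*m >= -6 ==> 4*x != 2*m + 3)) ==> (m == 2 ==> 3*x <= 2*m + 3)))) && ((!(m >= -6)) ==> ((!(2*x >= 7)) && ((2*m >= -6 ==> 4*x != 2*m + 3) ==> (m == 2 ==> m <= 3)) && ((!(2*m >= -6 ==> 4*x != 2*m + 3)) ==> (m == 2 ==> 3*x <= 2*m + 3)))))) && ((!(m >= -6)) ==> ((!(2*x >= 7)) && ((2*m >= -6 ==> 4*x != 2*m + 3) ==> (m == 2 ==> m <= 3)) && ((!(2*m >= -6 ==> 4*x != 2*m + 3)) ==> (m == 2 ==> 3*x <= 2*m + 3)))))) && ((!(m >= -6)) ==> ((!(2*x >= 7)) && ((h <= 3*m + 5 ==> 4*x != 2*h + 5) ==> (h == 1 ==> 2*m <= h + 4)) && ((!(h <= 3*m + 5 ==> 4*x != 2*h + 5)) ==> (h == 1 ==> 3*x <= h + m + 4))))
Answer: WP = (m >= -6 ==> ((m >= -6 ==> ((m >= -6 ==> ((!(m >= -6)) && (!(2*x >= 7)) && ((2*m >= -6 ==> 4*x != 2*m + 3) ==> (m == 2 ==> m <= 3)) && ((!(2*m >= -6 ==> 4*x != 2*m + 3)) ==> (m == 2 ==> 3*x <= 2*m + 3)))) && ((!(m >= -6)) ==> ((!(2*x >= 7)) && ((2*m >= -6 ==> 4*x != 2*m + 3) ==> (m == 2 ==> m <= 3)) && ((!(2*m >= -6 ==> 4*x != 2*m + 3)) ==> (m == 2 ==> 3*x <= 2*m + 3)))))) && ((!(m >= -6)) ==> ((!(2*x >= 7)) && ((2*m >= -6 ==> 4*x != 2*m + 3) ==> (m == 2 ==> m <= 3)) && ((!(2*m >= -6 ==> 4*x != 2*m + 3)) ==> (m == 2 ==> 3*x <= 2*m + 3)))))) && ((!(m >= -6)) ==> ((!(2*x >= 7)) && ((h <= 3*m + 5 ==> 4*x != 2*h + 5) ==> (h == 1 ==> 2*m <= h + 4)) && ((!(h <= 3*m + 5 ==> 4*x != 2*h + 5)) ==> (h == 1 ==> 3*x <= h + m + 4))))


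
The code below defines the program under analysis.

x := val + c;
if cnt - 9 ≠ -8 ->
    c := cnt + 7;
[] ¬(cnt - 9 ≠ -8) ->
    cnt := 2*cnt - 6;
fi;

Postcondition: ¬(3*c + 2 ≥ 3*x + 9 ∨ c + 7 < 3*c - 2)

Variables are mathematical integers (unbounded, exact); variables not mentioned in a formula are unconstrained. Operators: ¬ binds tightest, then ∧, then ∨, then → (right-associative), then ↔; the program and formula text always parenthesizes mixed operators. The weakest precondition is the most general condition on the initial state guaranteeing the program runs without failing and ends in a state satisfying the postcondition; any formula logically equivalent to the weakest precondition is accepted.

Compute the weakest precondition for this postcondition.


Working backward. After the program, the postcondition ¬(3*c + 2 ≥ 3*x + 9 ∨ c + 7 < 3*c - 2) must hold; in canonical form it is ¬(3*c ≥ 3*x + 7 ∨ 2*c > 9).
Then branch requires ¬(3*cnt ≥ 3*x - 14 ∨ 2*cnt > -5); else branch requires ¬(3*c ≥ 3*x + 7 ∨ 2*c > 9).
Before the if: (cnt ≠ 1 → (¬(3*cnt ≥ 3*x - 14 ∨ 2*cnt > -5))) ∧ ((¬(cnt ≠ 1)) → (¬(3*c ≥ 3*x + 7 ∨ 2*c > 9)))
Before x := val + c: (cnt ≠ 1 → (¬(3*cnt ≥ 3*c + 3*val - 14 ∨ 2*cnt > -5))) ∧ ((¬(cnt ≠ 1)) → (¬(3*val ≤ -7 ∨ 2*c > 9)))
Answer: WP = (cnt ≠ 1 → (¬(3*cnt ≥ 3*c + 3*val - 14 ∨ 2*cnt > -5))) ∧ ((¬(cnt ≠ 1)) → (¬(3*val ≤ -7 ∨ 2*c > 9)))


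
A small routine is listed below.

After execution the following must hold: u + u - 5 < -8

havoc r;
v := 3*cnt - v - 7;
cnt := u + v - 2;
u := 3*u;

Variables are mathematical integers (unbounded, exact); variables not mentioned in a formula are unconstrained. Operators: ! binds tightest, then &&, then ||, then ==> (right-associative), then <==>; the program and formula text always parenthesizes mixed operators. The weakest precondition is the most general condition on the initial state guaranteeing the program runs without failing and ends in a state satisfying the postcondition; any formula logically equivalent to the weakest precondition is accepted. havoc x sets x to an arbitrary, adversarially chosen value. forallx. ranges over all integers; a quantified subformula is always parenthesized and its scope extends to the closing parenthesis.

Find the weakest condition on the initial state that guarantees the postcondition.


Working backward. After the program, the postcondition u + u - 5 < -8 must hold; in canonical form it is 2*u < -3.
Before u := 3*u: 6*u < -3
Before cnt := u + v - 2: 6*u < -3
Before v := 3*cnt - v - 7: 6*u < -3
Before havoc r: 6*u < -3
Answer: WP = 6*u < -3


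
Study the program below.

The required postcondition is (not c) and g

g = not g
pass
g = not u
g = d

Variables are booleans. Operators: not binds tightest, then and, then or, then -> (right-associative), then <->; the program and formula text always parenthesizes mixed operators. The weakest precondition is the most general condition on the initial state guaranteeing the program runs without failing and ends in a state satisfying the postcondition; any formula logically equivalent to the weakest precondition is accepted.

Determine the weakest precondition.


Working backward. After the program, (not c) and g must hold.
Before g := d: (not c) and d
Before g := not u: (not c) and d
Before skip: (not c) and d
Before g := not g: (not c) and d
Answer: WP = (not c) and d


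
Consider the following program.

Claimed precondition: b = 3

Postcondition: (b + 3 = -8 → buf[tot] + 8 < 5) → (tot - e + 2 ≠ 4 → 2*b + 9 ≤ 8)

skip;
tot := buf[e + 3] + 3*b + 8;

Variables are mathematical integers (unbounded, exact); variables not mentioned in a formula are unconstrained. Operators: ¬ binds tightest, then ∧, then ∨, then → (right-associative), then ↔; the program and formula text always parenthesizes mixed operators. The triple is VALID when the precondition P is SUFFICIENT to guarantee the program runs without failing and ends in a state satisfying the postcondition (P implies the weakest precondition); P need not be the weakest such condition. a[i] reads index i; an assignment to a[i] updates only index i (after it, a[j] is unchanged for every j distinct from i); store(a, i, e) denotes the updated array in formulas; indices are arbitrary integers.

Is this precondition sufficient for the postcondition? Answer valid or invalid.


Working backward. After the program, the postcondition (b + 3 = -8 → buf[tot] + 8 < 5) → (tot - e + 2 ≠ 4 → 2*b + 9 ≤ 8) must hold; in canonical form it is (b = -11 → buf[tot] < -3) → (tot ≠ e + 2 → 2*b ≤ -1).
Before tot := buf[e + 3] + 3*b + 8: (b = -11 → buf[buf[e + 3] + 3*b + 8] < -3) → (buf[e + 3] + 3*b ≠ e - 6 → 2*b ≤ -1)
Before skip: (b = -11 → buf[buf[e + 3] + 3*b + 8] < -3) → (buf[e + 3] + 3*b ≠ e - 6 → 2*b ≤ -1)
The weakest precondition is (b = -11 → buf[buf[e + 3] + 3*b + 8] < -3) → (buf[e + 3] + 3*b ≠ e - 6 → 2*b ≤ -1).
Check whether b = 3 implies it.
Countermodel: at the initial state b = 3, buf = {[18] = 1, elsewhere 1}, e = 15, the precondition holds but the weakest precondition fails.
Answer: invalid


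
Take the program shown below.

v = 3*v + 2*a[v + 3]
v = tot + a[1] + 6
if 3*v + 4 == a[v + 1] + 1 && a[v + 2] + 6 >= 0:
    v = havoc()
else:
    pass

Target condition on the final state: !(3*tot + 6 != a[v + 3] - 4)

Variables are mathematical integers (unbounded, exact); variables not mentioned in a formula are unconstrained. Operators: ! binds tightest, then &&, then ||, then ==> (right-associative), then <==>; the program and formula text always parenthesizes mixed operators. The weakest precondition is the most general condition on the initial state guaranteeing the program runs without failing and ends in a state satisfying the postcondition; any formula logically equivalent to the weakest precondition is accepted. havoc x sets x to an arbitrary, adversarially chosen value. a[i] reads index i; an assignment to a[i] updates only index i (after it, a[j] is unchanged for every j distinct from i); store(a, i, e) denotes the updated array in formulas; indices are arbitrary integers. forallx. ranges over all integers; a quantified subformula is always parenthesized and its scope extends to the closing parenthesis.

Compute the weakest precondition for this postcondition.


Working backward. After the program, the postcondition !(3*tot + 6 != a[v + 3] - 4) must hold; in canonical form it is !(3*tot != a[v + 3] - 10).
Then branch requires forall v_1. (!(3*tot != a[v_1 + 3] - 10)); else branch requires !(3*tot != a[v + 3] - 10).
Before the if: ((3*v == a[v + 1] - 3 && a[v + 2] >= -6) ==> (forall v_1. (!(3*tot != a[v_1 + 3] - 10)))) && ((!(3*v == a[v + 1] - 3 && a[v + 2] >= -6)) ==> (!(3*tot != a[v + 3] - 10)))
Before v := tot + a[1] + 6: ((3*a[1] + 3*tot == a[a[1] + tot + 7] - 21 && a[a[1] + tot + 8] >= -6) ==> (forall v_1. (!(3*tot != a[v_1 + 3] - 10)))) && ((!(3*a[1] + 3*tot == a[a[1] + tot + 7] - 21 && a[a[1] + tot + 8] >= -6)) ==> (!(3*tot != a[a[1] + tot + 9] - 10)))
Before v := 3*v + 2*a[v + 3]: ((3*a[1] + 3*tot == a[a[1] + tot + 7] - 21 && a[a[1] + tot + 8] >= -6) ==> (forall v_1. (!(3*tot != a[v_1 + 3] - 10)))) && ((!(3*a[1] + 3*tot == a[a[1] + tot + 7] - 21 && a[a[1] + tot + 8] >= -6)) ==> (!(3*tot != a[a[1] + tot + 9] - 10)))
Answer: WP = ((3*a[1] + 3*tot == a[a[1] + tot + 7] - 21 && a[a[1] + tot + 8] >= -6) ==> (forall v_1. (!(3*tot != a[v_1 + 3] - 10)))) && ((!(3*a[1] + 3*tot == a[a[1] + tot + 7] - 21 && a[a[1] + tot + 8] >= -6)) ==> (!(3*tot != a[a[1] + tot + 9] - 10)))


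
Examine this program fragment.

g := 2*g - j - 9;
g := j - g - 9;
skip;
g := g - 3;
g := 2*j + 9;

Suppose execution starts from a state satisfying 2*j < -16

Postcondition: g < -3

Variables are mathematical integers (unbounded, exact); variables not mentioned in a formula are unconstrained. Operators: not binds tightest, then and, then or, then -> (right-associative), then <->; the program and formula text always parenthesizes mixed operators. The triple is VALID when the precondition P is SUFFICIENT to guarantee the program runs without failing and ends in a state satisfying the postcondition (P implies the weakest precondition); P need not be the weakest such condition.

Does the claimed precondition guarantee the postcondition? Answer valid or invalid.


Working backward. After the program, g < -3 must hold.
Before g := 2*j + 9: 2*j < -12
Before g := g - 3: 2*j < -12
Before skip: 2*j < -12
Before g := j - g - 9: 2*j < -12
Before g := 2*g - j - 9: 2*j < -12
The weakest precondition is 2*j < -12.
Check whether 2*j < -16 implies it.
Every state satisfying the precondition satisfies the weakest precondition: the implication holds.
Answer: valid


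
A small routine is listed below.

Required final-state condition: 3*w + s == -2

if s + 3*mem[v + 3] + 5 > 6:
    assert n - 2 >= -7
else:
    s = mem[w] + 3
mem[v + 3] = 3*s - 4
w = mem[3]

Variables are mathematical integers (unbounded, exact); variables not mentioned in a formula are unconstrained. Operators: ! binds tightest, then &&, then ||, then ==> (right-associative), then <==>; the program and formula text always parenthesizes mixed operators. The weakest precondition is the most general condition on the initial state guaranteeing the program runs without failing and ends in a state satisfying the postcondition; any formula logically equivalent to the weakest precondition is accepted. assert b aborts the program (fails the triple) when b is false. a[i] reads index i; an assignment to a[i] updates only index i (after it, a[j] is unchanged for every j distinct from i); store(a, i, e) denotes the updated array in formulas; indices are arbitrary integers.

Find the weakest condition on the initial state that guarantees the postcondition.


Working backward. After the program, the postcondition 3*w + s == -2 must hold; in canonical form it is s + 3*w == -2.
Before w := mem[3]: 3*mem[3] + s == -2
Before mem[v + 3] := 3*s - 4: 3*store(mem, v + 3, 3*s - 4)[3] + s == -2
Then branch requires n >= -5 && 3*store(mem, v + 3, 3*s - 4)[3] + s == -2; else branch requires mem[w] + 3*store(mem, v + 3, 3*mem[w] + 5)[3] == -5.
Before the if: (3*mem[v + 3] + s > 1 ==> (n >= -5 && 3*store(mem, v + 3, 3*s - 4)[3] + s == -2)) && ((!(3*mem[v + 3] + s > 1)) ==> mem[w] + 3*store(mem, v + 3, 3*mem[w] + 5)[3] == -5)
Answer: WP = (3*mem[v + 3] + s > 1 ==> (n >= -5 && 3*store(mem, v + 3, 3*s - 4)[3] + s == -2)) && ((!(3*mem[v + 3] + s > 1)) ==> mem[w] + 3*store(mem, v + 3, 3*mem[w] + 5)[3] == -5)


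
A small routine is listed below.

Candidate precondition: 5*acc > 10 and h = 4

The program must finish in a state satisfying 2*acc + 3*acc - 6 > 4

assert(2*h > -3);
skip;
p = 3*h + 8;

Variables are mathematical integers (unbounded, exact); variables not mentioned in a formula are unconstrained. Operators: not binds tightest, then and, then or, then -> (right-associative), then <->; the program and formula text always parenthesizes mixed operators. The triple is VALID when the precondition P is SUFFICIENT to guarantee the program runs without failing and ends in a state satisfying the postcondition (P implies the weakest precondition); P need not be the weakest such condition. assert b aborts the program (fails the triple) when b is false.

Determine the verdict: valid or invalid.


Working backward. After the program, the postcondition 2*acc + 3*acc - 6 > 4 must hold; in canonical form it is 5*acc > 10.
Before p := 3*h + 8: 5*acc > 10
Before skip: 5*acc > 10
Before assert 2*h > -3: 2*h > -3 and 5*acc > 10
The weakest precondition is 2*h > -3 and 5*acc > 10.
Check whether 5*acc > 10 and h = 4 implies it.
Every state satisfying the precondition satisfies the weakest precondition: the implication holds.
Answer: valid


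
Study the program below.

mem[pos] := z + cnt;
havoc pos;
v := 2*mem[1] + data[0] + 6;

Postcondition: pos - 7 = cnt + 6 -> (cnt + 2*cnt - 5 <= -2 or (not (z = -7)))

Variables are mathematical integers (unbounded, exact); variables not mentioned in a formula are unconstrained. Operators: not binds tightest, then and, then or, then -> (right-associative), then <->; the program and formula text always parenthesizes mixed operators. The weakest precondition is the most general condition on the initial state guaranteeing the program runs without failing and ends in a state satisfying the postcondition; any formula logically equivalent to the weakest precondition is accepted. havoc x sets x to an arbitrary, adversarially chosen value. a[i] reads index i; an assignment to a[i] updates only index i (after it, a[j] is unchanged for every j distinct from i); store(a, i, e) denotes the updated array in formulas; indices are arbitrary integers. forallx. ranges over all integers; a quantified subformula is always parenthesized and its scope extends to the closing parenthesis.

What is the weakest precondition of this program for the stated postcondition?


Working backward. After the program, the postcondition pos - 7 = cnt + 6 -> (cnt + 2*cnt - 5 <= -2 or (not (z = -7))) must hold; in canonical form it is pos = cnt + 13 -> (3*cnt <= 3 or (not (z = -7))).
Before v := 2*mem[1] + data[0] + 6: pos = cnt + 13 -> (3*cnt <= 3 or (not (z = -7)))
Before havoc pos: forall pos_1. (pos_1 = cnt + 13 -> (3*cnt <= 3 or (not (z = -7))))
Before mem[pos] := z + cnt: forall pos_1. (pos_1 = cnt + 13 -> (3*cnt <= 3 or (not (z = -7))))
Answer: WP = forall pos_1. (pos_1 = cnt + 13 -> (3*cnt <= 3 or (not (z = -7))))


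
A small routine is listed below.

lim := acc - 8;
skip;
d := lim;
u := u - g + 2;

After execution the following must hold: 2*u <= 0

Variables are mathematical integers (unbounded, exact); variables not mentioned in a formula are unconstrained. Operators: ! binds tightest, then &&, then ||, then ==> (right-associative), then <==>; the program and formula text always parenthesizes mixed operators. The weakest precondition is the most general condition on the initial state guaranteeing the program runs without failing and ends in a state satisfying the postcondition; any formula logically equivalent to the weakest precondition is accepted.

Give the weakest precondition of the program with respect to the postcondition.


Working backward. After the program, 2*u <= 0 must hold.
Before u := u - g + 2: 2*u <= 2*g - 4
Before d := lim: 2*u <= 2*g - 4
Before skip: 2*u <= 2*g - 4
Before lim := acc - 8: 2*u <= 2*g - 4
Answer: WP = 2*u <= 2*g - 4


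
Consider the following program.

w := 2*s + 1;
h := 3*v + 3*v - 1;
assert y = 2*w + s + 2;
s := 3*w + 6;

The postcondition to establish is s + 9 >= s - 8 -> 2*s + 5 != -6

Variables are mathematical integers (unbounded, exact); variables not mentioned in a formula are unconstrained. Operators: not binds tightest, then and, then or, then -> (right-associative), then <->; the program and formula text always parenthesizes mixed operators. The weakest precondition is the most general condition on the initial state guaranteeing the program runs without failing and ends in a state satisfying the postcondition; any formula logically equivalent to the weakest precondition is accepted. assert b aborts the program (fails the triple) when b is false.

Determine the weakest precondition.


Working backward. After the program, the postcondition s + 9 >= s - 8 -> 2*s + 5 != -6 must hold; in canonical form it is 2*s != -11.
Before s := 3*w + 6: 6*w != -23
Before assert y = 2*w + s + 2: y = s + 2*w + 2 and 6*w != -23
Before h := 3*v + 3*v - 1: y = s + 2*w + 2 and 6*w != -23
Before w := 2*s + 1: y = 5*s + 4 and 12*s != -29
Answer: WP = y = 5*s + 4 and 12*s != -29


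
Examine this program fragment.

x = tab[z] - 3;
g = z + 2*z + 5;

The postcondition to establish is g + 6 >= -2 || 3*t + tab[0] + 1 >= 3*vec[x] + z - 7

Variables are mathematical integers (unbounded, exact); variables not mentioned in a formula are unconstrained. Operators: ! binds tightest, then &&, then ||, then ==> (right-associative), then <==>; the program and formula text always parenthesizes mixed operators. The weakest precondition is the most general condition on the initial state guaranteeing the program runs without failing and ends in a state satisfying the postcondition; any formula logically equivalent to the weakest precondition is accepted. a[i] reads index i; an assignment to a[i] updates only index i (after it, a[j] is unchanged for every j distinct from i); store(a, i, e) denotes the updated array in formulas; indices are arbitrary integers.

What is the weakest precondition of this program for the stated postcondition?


Working backward. After the program, the postcondition g + 6 >= -2 || 3*t + tab[0] + 1 >= 3*vec[x] + z - 7 must hold; in canonical form it is g >= -8 || tab[0] + 3*t >= 3*vec[x] + z - 8.
Before g := z + 2*z + 5: 3*z >= -13 || tab[0] + 3*t >= 3*vec[x] + z - 8
Before x := tab[z] - 3: 3*z >= -13 || tab[0] + 3*t >= 3*vec[tab[z] - 3] + z - 8
Answer: WP = 3*z >= -13 || tab[0] + 3*t >= 3*vec[tab[z] - 3] + z - 8


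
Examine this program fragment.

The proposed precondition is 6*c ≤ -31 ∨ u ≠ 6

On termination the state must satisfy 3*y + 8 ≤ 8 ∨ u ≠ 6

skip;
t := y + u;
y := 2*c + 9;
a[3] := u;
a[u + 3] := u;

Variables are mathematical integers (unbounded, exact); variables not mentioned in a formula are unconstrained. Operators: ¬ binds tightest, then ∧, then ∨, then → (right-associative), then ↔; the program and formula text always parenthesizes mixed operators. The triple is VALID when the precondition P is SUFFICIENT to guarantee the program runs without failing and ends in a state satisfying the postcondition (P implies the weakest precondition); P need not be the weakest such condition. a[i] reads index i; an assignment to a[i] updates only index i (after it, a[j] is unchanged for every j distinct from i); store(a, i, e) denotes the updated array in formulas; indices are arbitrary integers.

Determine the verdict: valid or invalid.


Working backward. After the program, the postcondition 3*y + 8 ≤ 8 ∨ u ≠ 6 must hold; in canonical form it is 3*y ≤ 0 ∨ u ≠ 6.
Before a[u + 3] := u: 3*y ≤ 0 ∨ u ≠ 6
Before a[3] := u: 3*y ≤ 0 ∨ u ≠ 6
Before y := 2*c + 9: 6*c ≤ -27 ∨ u ≠ 6
Before t := y + u: 6*c ≤ -27 ∨ u ≠ 6
Before skip: 6*c ≤ -27 ∨ u ≠ 6
The weakest precondition is 6*c ≤ -27 ∨ u ≠ 6.
Check whether 6*c ≤ -31 ∨ u ≠ 6 implies it.
Every state satisfying the precondition satisfies the weakest precondition: the implication holds.
Answer: valid


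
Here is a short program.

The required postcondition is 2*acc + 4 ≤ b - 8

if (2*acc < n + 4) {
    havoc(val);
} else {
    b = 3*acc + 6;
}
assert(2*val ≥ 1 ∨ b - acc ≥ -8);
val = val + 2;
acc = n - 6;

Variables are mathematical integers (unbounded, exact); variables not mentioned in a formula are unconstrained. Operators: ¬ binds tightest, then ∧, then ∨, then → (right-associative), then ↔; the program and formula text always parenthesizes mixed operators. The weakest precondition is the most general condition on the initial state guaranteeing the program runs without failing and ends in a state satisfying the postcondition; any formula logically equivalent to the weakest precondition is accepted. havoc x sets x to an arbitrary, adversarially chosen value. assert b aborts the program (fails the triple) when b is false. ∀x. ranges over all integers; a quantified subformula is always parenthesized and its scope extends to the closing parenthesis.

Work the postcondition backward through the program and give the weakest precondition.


Working backward. After the program, the postcondition 2*acc + 4 ≤ b - 8 must hold; in canonical form it is 2*acc ≤ b - 12.
Before acc := n - 6: 2*n ≤ b
Before val := val + 2: 2*n ≤ b
Before assert 2*val ≥ 1 ∨ b - acc ≥ -8: (2*val ≥ 1 ∨ b ≥ acc - 8) ∧ 2*n ≤ b
Then branch requires ∀val_1. ((2*val_1 ≥ 1 ∨ b ≥ acc - 8) ∧ 2*n ≤ b); else branch requires (2*val ≥ 1 ∨ 2*acc ≥ -14) ∧ 2*n ≤ 3*acc + 6.
Before the if: (2*acc < n + 4 → (∀val_1. ((2*val_1 ≥ 1 ∨ b ≥ acc - 8) ∧ 2*n ≤ b))) ∧ ((¬(2*acc < n + 4)) → ((2*val ≥ 1 ∨ 2*acc ≥ -14) ∧ 2*n ≤ 3*acc + 6))
Answer: WP = (2*acc < n + 4 → (∀val_1. ((2*val_1 ≥ 1 ∨ b ≥ acc - 8) ∧ 2*n ≤ b))) ∧ ((¬(2*acc < n + 4)) → ((2*val ≥ 1 ∨ 2*acc ≥ -14) ∧ 2*n ≤ 3*acc + 6))


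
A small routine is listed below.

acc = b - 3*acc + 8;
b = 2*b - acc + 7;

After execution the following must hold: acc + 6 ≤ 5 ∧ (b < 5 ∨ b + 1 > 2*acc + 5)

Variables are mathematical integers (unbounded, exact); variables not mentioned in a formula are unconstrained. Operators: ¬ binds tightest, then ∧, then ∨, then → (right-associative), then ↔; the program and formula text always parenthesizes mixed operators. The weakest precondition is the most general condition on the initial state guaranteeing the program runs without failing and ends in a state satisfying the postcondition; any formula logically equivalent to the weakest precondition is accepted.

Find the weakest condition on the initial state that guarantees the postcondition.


Working backward. After the program, the postcondition acc + 6 ≤ 5 ∧ (b < 5 ∨ b + 1 > 2*acc + 5) must hold; in canonical form it is acc ≤ -1 ∧ (b < 5 ∨ b > 2*acc + 4).
Before b := 2*b - acc + 7: acc ≤ -1 ∧ (2*b < acc - 2 ∨ 2*b > 3*acc - 3)
Before acc := b - 3*acc + 8: b ≤ 3*acc - 9 ∧ (3*acc + b < 6 ∨ 9*acc > b + 21)
Answer: WP = b ≤ 3*acc - 9 ∧ (3*acc + b < 6 ∨ 9*acc > b + 21)


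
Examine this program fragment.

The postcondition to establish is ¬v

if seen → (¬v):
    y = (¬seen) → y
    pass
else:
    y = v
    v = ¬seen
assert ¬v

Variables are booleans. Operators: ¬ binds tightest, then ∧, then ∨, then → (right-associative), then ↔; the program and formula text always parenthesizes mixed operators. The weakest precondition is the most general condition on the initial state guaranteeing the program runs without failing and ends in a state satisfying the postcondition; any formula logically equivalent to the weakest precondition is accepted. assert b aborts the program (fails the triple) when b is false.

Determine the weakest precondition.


Working backward. After the program, ¬v must hold.
Before assert ¬v: ¬v
Then branch requires ¬v; else branch requires seen.
Before the if: ((seen → (¬v)) → (¬v)) ∧ ((¬(seen → (¬v))) → seen)
Answer: WP = ((seen → (¬v)) → (¬v)) ∧ ((¬(seen → (¬v))) → seen)


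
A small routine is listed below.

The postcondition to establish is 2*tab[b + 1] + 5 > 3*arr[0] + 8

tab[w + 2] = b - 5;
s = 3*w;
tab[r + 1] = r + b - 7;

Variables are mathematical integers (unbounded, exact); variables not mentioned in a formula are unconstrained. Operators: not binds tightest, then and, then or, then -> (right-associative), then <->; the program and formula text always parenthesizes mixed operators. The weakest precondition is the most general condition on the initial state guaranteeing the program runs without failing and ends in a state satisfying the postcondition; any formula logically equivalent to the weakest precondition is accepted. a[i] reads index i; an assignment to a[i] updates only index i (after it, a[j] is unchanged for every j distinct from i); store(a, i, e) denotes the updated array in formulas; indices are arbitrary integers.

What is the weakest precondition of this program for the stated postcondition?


Working backward. After the program, the postcondition 2*tab[b + 1] + 5 > 3*arr[0] + 8 must hold; in canonical form it is 2*tab[b + 1] > 3*arr[0] + 3.
Before tab[r + 1] := r + b - 7: 2*store(tab, r + 1, b + r - 7)[b + 1] > 3*arr[0] + 3
Before s := 3*w: 2*store(tab, r + 1, b + r - 7)[b + 1] > 3*arr[0] + 3
Before tab[w + 2] := b - 5: 2*store(store(tab, w + 2, b - 5), r + 1, b + r - 7)[b + 1] > 3*arr[0] + 3
Answer: WP = 2*store(store(tab, w + 2, b - 5), r + 1, b + r - 7)[b + 1] > 3*arr[0] + 3


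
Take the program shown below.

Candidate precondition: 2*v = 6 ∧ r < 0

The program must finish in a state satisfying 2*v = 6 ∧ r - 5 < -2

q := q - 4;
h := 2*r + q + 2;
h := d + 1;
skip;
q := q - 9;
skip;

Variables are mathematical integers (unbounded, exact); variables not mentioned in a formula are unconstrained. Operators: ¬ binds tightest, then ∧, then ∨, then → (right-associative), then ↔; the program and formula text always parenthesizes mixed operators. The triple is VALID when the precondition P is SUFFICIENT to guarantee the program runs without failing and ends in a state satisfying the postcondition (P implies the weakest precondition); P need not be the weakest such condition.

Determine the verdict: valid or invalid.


Working backward. After the program, the postcondition 2*v = 6 ∧ r - 5 < -2 must hold; in canonical form it is 2*v = 6 ∧ r < 3.
Before skip: 2*v = 6 ∧ r < 3
Before q := q - 9: 2*v = 6 ∧ r < 3
Before skip: 2*v = 6 ∧ r < 3
Before h := d + 1: 2*v = 6 ∧ r < 3
Before h := 2*r + q + 2: 2*v = 6 ∧ r < 3
Before q := q - 4: 2*v = 6 ∧ r < 3
The weakest precondition is 2*v = 6 ∧ r < 3.
Check whether 2*v = 6 ∧ r < 0 implies it.
Every state satisfying the precondition satisfies the weakest precondition: the implication holds.
Answer: valid


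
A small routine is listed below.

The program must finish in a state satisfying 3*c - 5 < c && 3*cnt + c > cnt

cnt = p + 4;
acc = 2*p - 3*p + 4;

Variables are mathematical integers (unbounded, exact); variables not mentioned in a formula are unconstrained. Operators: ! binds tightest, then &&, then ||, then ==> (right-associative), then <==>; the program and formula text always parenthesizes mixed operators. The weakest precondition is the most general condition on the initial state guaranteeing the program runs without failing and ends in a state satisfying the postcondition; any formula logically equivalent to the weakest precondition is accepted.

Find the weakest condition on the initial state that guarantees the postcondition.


Working backward. After the program, the postcondition 3*c - 5 < c && 3*cnt + c > cnt must hold; in canonical form it is 2*c < 5 && c + 2*cnt > 0.
Before acc := 2*p - 3*p + 4: 2*c < 5 && c + 2*cnt > 0
Before cnt := p + 4: 2*c < 5 && c + 2*p > -8
Answer: WP = 2*c < 5 && c + 2*p > -8


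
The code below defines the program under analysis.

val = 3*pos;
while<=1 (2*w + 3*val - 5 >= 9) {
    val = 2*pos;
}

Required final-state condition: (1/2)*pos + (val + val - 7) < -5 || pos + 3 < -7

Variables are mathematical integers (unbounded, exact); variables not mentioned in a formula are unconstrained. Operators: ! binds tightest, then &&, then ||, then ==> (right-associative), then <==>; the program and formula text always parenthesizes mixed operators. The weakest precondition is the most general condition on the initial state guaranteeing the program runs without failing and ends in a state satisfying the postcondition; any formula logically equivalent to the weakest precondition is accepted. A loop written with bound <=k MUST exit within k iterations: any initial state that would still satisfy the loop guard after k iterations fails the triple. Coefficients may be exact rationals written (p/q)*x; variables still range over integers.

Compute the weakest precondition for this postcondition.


Working backward. After the program, the postcondition (1/2)*pos + (val + val - 7) < -5 || pos + 3 < -7 must hold; in canonical form it is (1/2)*pos + 2*val < 2 || pos < -10.
Before the loop (bound <=1), unroll the exhaustion recursion (WP_0 = exit-now case; WP_j = one more guarded iteration, up to j = 1):
  WP_0: (!(3*val + 2*w >= 14)) && ((1/2)*pos + 2*val < 2 || pos < -10)
  WP_1: (3*val + 2*w >= 14 ==> ((!(6*pos + 2*w >= 14)) && ((9/2)*pos < 2 || pos < -10))) && ((!(3*val + 2*w >= 14)) ==> ((1/2)*pos + 2*val < 2 || pos < -10))
So before the loop: (3*val + 2*w >= 14 ==> ((!(6*pos + 2*w >= 14)) && ((9/2)*pos < 2 || pos < -10))) && ((!(3*val + 2*w >= 14)) ==> ((1/2)*pos + 2*val < 2 || pos < -10))
Before val := 3*pos: (9*pos + 2*w >= 14 ==> ((!(6*pos + 2*w >= 14)) && ((9/2)*pos < 2 || pos < -10))) && ((!(9*pos + 2*w >= 14)) ==> ((13/2)*pos < 2 || pos < -10))
Answer: WP = (9*pos + 2*w >= 14 ==> ((!(6*pos + 2*w >= 14)) && ((9/2)*pos < 2 || pos < -10))) && ((!(9*pos + 2*w >= 14)) ==> ((13/2)*pos < 2 || pos < -10))


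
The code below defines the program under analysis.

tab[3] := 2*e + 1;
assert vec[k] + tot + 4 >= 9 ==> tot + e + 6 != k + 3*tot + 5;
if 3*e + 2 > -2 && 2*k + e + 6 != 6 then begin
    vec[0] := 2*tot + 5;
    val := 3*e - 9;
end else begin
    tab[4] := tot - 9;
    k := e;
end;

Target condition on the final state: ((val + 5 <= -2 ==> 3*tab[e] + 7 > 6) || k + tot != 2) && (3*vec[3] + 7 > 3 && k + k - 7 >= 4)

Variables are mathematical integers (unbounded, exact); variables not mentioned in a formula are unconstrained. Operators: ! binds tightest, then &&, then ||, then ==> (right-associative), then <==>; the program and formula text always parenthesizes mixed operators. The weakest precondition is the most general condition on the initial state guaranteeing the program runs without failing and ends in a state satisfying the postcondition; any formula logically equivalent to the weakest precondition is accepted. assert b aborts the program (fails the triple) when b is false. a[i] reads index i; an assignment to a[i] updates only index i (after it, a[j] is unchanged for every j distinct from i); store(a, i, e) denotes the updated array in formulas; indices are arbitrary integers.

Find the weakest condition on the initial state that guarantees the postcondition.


Working backward. After the program, the postcondition ((val + 5 <= -2 ==> 3*tab[e] + 7 > 6) || k + tot != 2) && (3*vec[3] + 7 > 3 && k + k - 7 >= 4) must hold; in canonical form it is ((val <= -7 ==> 3*tab[e] > -1) || k + tot != 2) && 3*vec[3] > -4 && 2*k >= 11.
Then branch requires ((3*e <= 2 ==> 3*tab[e] > -1) || k + tot != 2) && 3*vec[3] > -4 && 2*k >= 11; else branch requires ((val <= -7 ==> 3*store(tab, 4, tot - 9)[e] > -1) || e + tot != 2) && 3*vec[3] > -4 && 2*e >= 11.
Before the if: ((3*e > -4 && e + 2*k != 0) ==> (((3*e <= 2 ==> 3*tab[e] > -1) || k + tot != 2) && 3*vec[3] > -4 && 2*k >= 11)) && ((!(3*e > -4 && e + 2*k != 0)) ==> (((val <= -7 ==> 3*store(tab, 4, tot - 9)[e] > -1) || e + tot != 2) && 3*vec[3] > -4 && 2*e >= 11))
Before assert vec[k] + tot + 4 >= 9 ==> tot + e + 6 != k + 3*tot + 5: (vec[k] + tot >= 5 ==> e != k + 2*tot - 1) && ((3*e > -4 && e + 2*k != 0) ==> (((3*e <= 2 ==> 3*tab[e] > -1) || k + tot != 2) && 3*vec[3] > -4 && 2*k >= 11)) && ((!(3*e > -4 && e + 2*k != 0)) ==> (((val <= -7 ==> 3*store(tab, 4, tot - 9)[e] > -1) || e + tot != 2) && 3*vec[3] > -4 && 2*e >= 11))
Before tab[3] := 2*e + 1: (vec[k] + tot >= 5 ==> e != k + 2*tot - 1) && ((3*e > -4 && e + 2*k != 0) ==> (((3*e <= 2 ==> 3*store(tab, 3, 2*e + 1)[e] > -1) || k + tot != 2) && 3*vec[3] > -4 && 2*k >= 11)) && ((!(3*e > -4 && e + 2*k != 0)) ==> (((val <= -7 ==> 3*store(store(tab, 3, 2*e + 1), 4, tot - 9)[e] > -1) || e + tot != 2) && 3*vec[3] > -4 && 2*e >= 11))
Answer: WP = (vec[k] + tot >= 5 ==> e != k + 2*tot - 1) && ((3*e > -4 && e + 2*k != 0) ==> (((3*e <= 2 ==> 3*store(tab, 3, 2*e + 1)[e] > -1) || k + tot != 2) && 3*vec[3] > -4 && 2*k >= 11)) && ((!(3*e > -4 && e + 2*k != 0)) ==> (((val <= -7 ==> 3*store(store(tab, 3, 2*e + 1), 4, tot - 9)[e] > -1) || e + tot != 2) && 3*vec[3] > -4 && 2*e >= 11))
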